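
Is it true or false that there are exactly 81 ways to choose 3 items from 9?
C(9,3) = 84 ≠ 81.

Answer: False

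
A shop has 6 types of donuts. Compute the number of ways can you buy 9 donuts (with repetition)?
2,002

Working:
Stars and bars: C(9+6-1, 9) = C(14, 9) = 2,002.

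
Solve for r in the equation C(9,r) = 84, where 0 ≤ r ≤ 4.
3

Working:
C(9,r) is increasing for 0 ≤ r ≤ 4. Stepping up (C(9,r+1) = C(9,r)·(9−r)/(r+1)): C(9,1) = 9, C(9,2) = 36, C(9,3) = 84 ✓. So r = 3.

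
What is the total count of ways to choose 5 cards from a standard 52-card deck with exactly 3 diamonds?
211,926

Solution: 13 diamonds and 39 non-diamonds: C(13,3) × C(39,2) = 286 × 741 = 211,926.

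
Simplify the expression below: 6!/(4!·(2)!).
This is C(6,4) = 15.

Answer: 15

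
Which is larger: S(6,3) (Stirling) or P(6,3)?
P(6,3)

S(6,3) = 3·S(5,3) + S(5,2) = 3·25 + 15 = 90; P(6,3) = 120.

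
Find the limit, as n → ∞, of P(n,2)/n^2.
1
P(n,2) = n(n-1) ≈ n^2 for large n. Limit = 1.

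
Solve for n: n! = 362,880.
n! is strictly increasing. 7! = 5,040, 8! = 40,320, 9! = 362,880 ✓. So n = 9.

Answer: 9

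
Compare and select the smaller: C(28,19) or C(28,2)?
C(28,2)

C(28,19)=6,906,900, C(28,2)=378.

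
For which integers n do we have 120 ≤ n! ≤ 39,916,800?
5, 6, 7, 8, 9, 10, 11
n! is strictly increasing; 5! = 120 and 11! = 39,916,800, so valid n = 5, 6, 7, 8, 9, 10, 11.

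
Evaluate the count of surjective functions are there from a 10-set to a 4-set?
818,520

Onto functions = 4! × S(10,4)
First compute S(10,4) via recurrence:
Using the Stirling recurrence: S(n,k) = k·S(n-1,k) + S(n-1,k-1)
S(10,4) = 4·S(9,4) + S(9,3)
         = 4·7770 + 3025
         = 31080 + 3025
         = 34,105
Then: 24 × 34105 = 818,520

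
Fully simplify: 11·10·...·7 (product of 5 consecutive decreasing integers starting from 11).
This is P(11,5) = 11!/(6)! = 55,440.

Answer: 55,440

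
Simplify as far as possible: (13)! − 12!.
(13)! − 12! = (13)·12! − 12! = (13−1)·12! = 12·12! = 5,748,019,200.

Answer: 5,748,019,200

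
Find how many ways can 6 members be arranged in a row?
720

Working:
Arrangements of 6 distinct objects: 6! = 720.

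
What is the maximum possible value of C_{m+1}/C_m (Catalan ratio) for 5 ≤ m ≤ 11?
46/13

C_{m+1}/C_m = 2(2m+1)/(m+2), which increases with m. Maximum at m = 11: 2·23/13 = 46/13.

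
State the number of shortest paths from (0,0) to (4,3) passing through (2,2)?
18

To (2,2): C(4,2)=6. From there: C(3,2)=3. Total: 18.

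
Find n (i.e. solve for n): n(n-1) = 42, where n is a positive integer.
7

Reasoning: n² − n − 42 = 0, so n = (1 ± √(1 + 4·42))/2 = (1 ± √169)/2 = (1 ± 13)/2, i.e. n = 7 or n = -6. Taking the positive root, n = 7 (check: 7×6 = 42).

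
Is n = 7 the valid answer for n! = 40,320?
7! = 7·6! = 7·720 = 5,040, which does not equal 40,320.
Final answer: No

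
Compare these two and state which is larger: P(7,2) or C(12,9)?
C(12,9)

Working:
P(7,2)=42, C(12,9)=220.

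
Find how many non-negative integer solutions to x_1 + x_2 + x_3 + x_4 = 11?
364

Working:
C(11+4-1, 4-1) = 364.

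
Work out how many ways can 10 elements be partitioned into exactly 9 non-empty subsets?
This equals S(10,9), the Stirling number of the 2nd kind.
Using the Stirling recurrence: S(n,k) = k·S(n-1,k) + S(n-1,k-1)
S(10,9) = 9·S(9,9) + S(9,8)
         = 9·1 + 36
         = 9 + 36
         = 45
Final answer: 45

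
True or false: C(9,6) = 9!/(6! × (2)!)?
False

Reasoning: The correct denominator is 6!×3!, giving C(9,6) = 84; the stated RHS is 9!/(6!×2!) = 252 ≠ 84, so the statement does not hold.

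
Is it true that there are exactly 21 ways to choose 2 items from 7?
C(7,2) = 21.
Final answer: True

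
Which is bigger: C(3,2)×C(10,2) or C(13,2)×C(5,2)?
C(13,2)×C(5,2)

Reasoning: C(3,2)×C(10,2)=135, C(13,2)×C(5,2)=780.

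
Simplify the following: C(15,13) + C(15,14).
120

By Pascal's identity: C(16,14) = 120.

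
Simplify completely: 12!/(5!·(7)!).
792
This is C(12,5) = 792.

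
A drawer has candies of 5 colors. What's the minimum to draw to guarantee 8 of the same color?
Worst case: 7 of each = 35. One more: 36.
Final answer: 36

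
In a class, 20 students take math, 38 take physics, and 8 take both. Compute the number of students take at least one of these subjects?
50
|A∪B| = |A|+|B|-|A∩B| = 20+38-8 = 50.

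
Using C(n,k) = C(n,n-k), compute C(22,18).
7,315

Solution: C(22,18) = C(22,4) = 7,315.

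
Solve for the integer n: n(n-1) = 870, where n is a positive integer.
30

Solution: n² − n − 870 = 0, so n = (1 ± √(1 + 4·870))/2 = (1 ± √3,481)/2 = (1 ± 59)/2, i.e. n = 30 or n = -29. Taking the positive root, n = 30 (check: 30×29 = 870).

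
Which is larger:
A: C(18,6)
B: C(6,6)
A=C(18,6)=18,564, B=C(6,6)=1.
Final answer: A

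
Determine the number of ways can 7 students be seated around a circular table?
720

Circular arrangements: (7-1)! = 720.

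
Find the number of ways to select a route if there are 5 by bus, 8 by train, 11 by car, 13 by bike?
37

Reasoning: By the addition principle: 5 + 8 + 11 + 13 = 37.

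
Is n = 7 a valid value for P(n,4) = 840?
Yes

P(7,4) = 7·6·5·4 = 840, which equals 840.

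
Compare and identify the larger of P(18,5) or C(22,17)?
P(18,5)

Explanation: P(18,5)=1,028,160, C(22,17)=26,334.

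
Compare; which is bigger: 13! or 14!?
14!

Reasoning: 13!=6,227,020,800, 14!=87,178,291,200. 14! > 13!.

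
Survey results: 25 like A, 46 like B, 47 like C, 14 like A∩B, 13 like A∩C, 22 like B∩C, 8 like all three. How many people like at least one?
77

Solution: |A∪B∪C| = 25+46+47-14-13-22+8 = 77.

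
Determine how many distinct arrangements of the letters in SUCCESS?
420

Word has 7 letters (S=3, U=1, C=2, E=1). Arrangements: 7!/Π(k!) = 420.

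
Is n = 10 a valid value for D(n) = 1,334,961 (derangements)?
Yes

Solution: D(10) = (10-1)·[D(9) + D(8)] = 9·[133,496 + 14,833] = 1,334,961, which equals 1,334,961.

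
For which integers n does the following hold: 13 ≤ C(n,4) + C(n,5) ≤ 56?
6, 7

Working:
C(5,4)+C(5,5)=6; C(6,4)+C(6,5)=21; C(7,4)+C(7,5)=56; C(8,4)+C(8,5)=126. So valid n = 6, 7.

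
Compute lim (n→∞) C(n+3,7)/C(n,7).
1

Working:
Both numerator and denominator grow as n^7/7! for large n, so the ratio → 1.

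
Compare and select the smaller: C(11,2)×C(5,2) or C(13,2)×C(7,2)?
C(11,2)×C(5,2)
C(11,2)×C(5,2)=550, C(13,2)×C(7,2)=1,638.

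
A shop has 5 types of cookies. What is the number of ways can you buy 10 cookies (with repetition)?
1,001

Stars and bars: C(10+5-1, 10) = C(14, 10) = 1,001.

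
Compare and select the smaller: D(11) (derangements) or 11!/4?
11!/4

Explanation: D(11) = (11-1)·[D(10) + D(9)] = 10·[1,334,961 + 133,496] = 14,684,570; 11!/4 = 39,916,800/4 = 9,979,200.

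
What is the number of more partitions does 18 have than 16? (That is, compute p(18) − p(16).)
154

Pentagonal recurrence p(n) = p(n−1) + p(n−2) − p(n−5) − p(n−7) + …: p(18) = p(17) + p(16) − p(13) − p(11) + p(6) + p(3) = 297 + 231 − 101 − 56 + 11 + 3 = 385.
p(16) = p(15) + p(14) − p(11) − p(9) + p(4) + p(1) = 176 + 135 − 56 − 30 + 5 + 1 = 231.
Difference = 385 − 231 = 154.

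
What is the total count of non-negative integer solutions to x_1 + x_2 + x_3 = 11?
78
C(11+3-1, 3-1) = 78.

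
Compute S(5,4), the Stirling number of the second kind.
10

Explanation: Using the Stirling recurrence: S(n,k) = k·S(n-1,k) + S(n-1,k-1)
S(5,4) = 4·S(4,4) + S(4,3)
         = 4·1 + 6
         = 4 + 6
         = 10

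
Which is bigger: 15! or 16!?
16!

Reasoning: 15!=1,307,674,368,000, 16!=20,922,789,888,000. 16! > 15!.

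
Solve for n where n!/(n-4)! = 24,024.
14

Working:
n!/(n-4)! = n×(n-1)×(n-2)×(n-3), a product of 4 consecutive integers ≈ (n−1.5)^4. 24,024^(1/4) + 1.5 ≈ 13.9; check n = 14: 14×13×12×11 = 24,024 ✓. So n = 14.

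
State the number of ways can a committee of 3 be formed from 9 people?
84

Working:
C(9,3) = 9! / (3! × (9-3)!)
         = 9! / (3! × 6!)
         = 84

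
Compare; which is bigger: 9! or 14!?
14!
9!=362,880, 14!=87,178,291,200. 14! > 9!.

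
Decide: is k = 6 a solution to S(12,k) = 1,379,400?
No

Reasoning: S(12,6) = 6·S(11,6) + S(11,5) = 6·179,487 + 246,730 = 1,323,652, which does not equal 1,379,400.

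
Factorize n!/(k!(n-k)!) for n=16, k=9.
C(16,9) = 11,440

Explanation: This is the binomial coefficient C(16,9) = 11,440.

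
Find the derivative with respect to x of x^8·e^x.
(8x^7 + x^8)e^x

Reasoning: Product rule: d/dx[x^8]·e^x + x^8·d/dx[e^x] = 8x^{7}e^x + x^8e^x.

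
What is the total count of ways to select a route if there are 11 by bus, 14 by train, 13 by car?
38

Explanation: By the addition principle: 11 + 14 + 13 = 38.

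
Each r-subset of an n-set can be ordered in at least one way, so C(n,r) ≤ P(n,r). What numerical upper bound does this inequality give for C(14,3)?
P(14,3) = 14·13·12 = 2,184, so C(14,3) ≤ 2,184. (The bound is loose by a factor of 3! = 6: C(14,3) = 2,184/6 = 364.)
Final answer: 2,184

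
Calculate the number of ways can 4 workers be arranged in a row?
24

Working:
Arrangements of 4 distinct objects: 4! = 24.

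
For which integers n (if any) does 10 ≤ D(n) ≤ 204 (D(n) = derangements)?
5

Reasoning: Using D(n) = (n−1)[D(n−1) + D(n−2)] with D(1)=0, D(2)=1: D(4)=9; D(5)=44; D(6)=265. So valid n = 5.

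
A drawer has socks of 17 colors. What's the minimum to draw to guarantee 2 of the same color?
18

Working:
Worst case: 1 of each = 17. One more: 18.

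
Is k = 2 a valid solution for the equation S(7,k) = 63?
S(7,2) = 2·S(6,2) + S(6,1) = 2·31 + 1 = 63, which equals 63.
Final answer: Yes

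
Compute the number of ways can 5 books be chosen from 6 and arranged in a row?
720

Reasoning: P(6,5) = 6!/(6-5)! = 720.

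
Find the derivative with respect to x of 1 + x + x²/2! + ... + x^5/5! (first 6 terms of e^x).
1 + x + x²/2! + ... + x^4/4!

Solution: Differentiating term by term gives the first 5 terms of e^x.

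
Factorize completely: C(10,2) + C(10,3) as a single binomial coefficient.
By Pascal's identity: C(10,2) + C(10,3) = C(11,3) = 165.
Final answer: C(11,3)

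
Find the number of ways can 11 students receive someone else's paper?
Using D(n) = (n-1)[D(n-1) + D(n-2)]:
D(11) = (11-1) × [D(10) + D(9)]
      = 10 × [1334961 + 133496]
      = 10 × 1468457
      = 14,684,570
Final answer: 14,684,570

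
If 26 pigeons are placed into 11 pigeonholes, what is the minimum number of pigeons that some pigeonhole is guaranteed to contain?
Pigeonhole: ⌈26/11⌉ = 3.
Final answer: 3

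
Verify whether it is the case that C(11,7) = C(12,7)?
False

LHS = C(11,7) = 330; RHS = C(12,7) = 792. 330 ≠ 792, so the statement does not hold.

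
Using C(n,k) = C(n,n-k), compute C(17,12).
6,188

C(17,12) = C(17,5) = 6,188.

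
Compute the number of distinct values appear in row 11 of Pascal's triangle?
6

Explanation: Row 11 has entries C(11,0)..C(11,11); by symmetry C(11,k)=C(11,11-k), giving 6 distinct values.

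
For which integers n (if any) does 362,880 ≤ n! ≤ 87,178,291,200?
n! is strictly increasing; 9! = 362,880 and 14! = 87,178,291,200, so valid n = 9, 10, 11, 12, 13, 14.
Final answer: 9, 10, 11, 12, 13, 14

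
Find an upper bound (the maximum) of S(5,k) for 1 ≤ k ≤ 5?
25

Reasoning: Row S(5,k) for k = 1..5 (via S(n,k) = k·S(n−1,k) + S(n−1,k−1)): 1, 15, 25, 10, 1. The row is unimodal; maximum at k = 3: 25.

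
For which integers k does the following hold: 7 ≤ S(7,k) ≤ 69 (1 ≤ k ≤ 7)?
2, 6

Reasoning: S(7,1)=1; S(7,2)=63; S(7,3)=301; S(7,4)=350; S(7,5)=140; S(7,6)=21; S(7,7)=1. So valid k = 2, 6.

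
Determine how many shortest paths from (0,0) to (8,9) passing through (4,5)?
8,820

Reasoning: To (4,5): C(9,4)=126. From there: C(8,4)=70. Total: 8,820.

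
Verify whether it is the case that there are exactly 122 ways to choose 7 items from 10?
False

Explanation: C(10,7) = 120 ≠ 122.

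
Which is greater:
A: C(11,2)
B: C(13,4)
B
A=C(11,2)=55, B=C(13,4)=715.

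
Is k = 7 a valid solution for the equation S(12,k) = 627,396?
Yes

Explanation: S(12,7) = 7·S(11,7) + S(11,6) = 7·63,987 + 179,487 = 627,396, which equals 627,396.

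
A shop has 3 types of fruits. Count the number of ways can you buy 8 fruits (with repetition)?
Stars and bars: C(8+3-1, 8) = C(10, 8) = 45.
Final answer: 45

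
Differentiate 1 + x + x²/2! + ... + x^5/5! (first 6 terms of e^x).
1 + x + x²/2! + ... + x^4/4!

Differentiating term by term gives the first 5 terms of e^x.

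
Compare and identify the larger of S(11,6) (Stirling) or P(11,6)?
P(11,6)

S(11,6) = 6·S(10,6) + S(10,5) = 6·22,827 + 42,525 = 179,487; P(11,6) = 332,640.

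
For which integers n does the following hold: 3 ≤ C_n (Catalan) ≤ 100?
3, 4, 5

C_2=2; C_3=5; C_4=14; C_5=42; C_6=132. So valid n = 3, 4, 5.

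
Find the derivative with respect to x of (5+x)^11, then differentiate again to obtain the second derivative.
110(5+x)^9

First derivative: 11(5+x)^{10}. Second derivative: 11·10·(5+x)^{9} = 110(5+x)^{9}.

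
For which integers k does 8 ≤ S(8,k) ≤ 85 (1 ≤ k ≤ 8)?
7

Solution: S(8,1)=1; S(8,2)=127; S(8,3)=966; S(8,4)=1,701; S(8,5)=1,050; S(8,6)=266; S(8,7)=28; S(8,8)=1. So valid k = 7.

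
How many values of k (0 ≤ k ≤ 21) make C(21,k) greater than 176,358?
6
Row 21 is unimodal and symmetric about k=21/2. C(21,7)=116,280 ≤ 176,358; C(21,8)=203,490 > 176,358; by symmetry C(21,k) > 176,358 for k = 8..13. That's 13 - 8 + 1 = 6 values.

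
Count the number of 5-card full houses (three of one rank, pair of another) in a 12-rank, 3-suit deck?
396

Solution: Triple rank: 12. Triple suits: C(3,3)=1. Pair rank: 11. Pair suits: C(3,2)=3. Total: 396.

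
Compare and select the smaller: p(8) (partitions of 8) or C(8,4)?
p(8)

Explanation: Pentagonal recurrence p(n) = p(n−1) + p(n−2) − p(n−5) − p(n−7) + …: p(8) = p(7) + p(6) − p(3) − p(1) = 15 + 11 − 3 − 1 = 22; C(8,4) = 70.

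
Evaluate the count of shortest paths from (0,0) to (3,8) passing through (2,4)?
75

Explanation: To (2,4): C(6,2)=15. From there: C(5,1)=5. Total: 75.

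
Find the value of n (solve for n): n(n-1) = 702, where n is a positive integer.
27

Working:
n² − n − 702 = 0, so n = (1 ± √(1 + 4·702))/2 = (1 ± √2,809)/2 = (1 ± 53)/2, i.e. n = 27 or n = -26. Taking the positive root, n = 27 (check: 27×26 = 702).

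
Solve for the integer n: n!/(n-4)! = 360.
6

Reasoning: n!/(n-4)! = n×(n-1)×(n-2)×(n-3), a product of 4 consecutive integers ≈ (n−1.5)^4. 360^(1/4) + 1.5 ≈ 5.9; check n = 6: 6×5×4×3 = 360 ✓. So n = 6.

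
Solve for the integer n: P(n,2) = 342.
19

Explanation: P(n,2) = n(n−1) is increasing in n; n(n−1) ≈ (n−0.5)^2 = 342 gives n ≈ 19.0. Check: P(17,2) = 272, P(18,2) = 306, P(19,2) = 342 ✓. So n = 19.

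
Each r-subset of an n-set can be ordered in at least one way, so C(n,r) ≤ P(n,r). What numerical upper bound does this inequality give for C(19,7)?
P(19,7) = 19·18·17·16·15·14·13 = 253,955,520, so C(19,7) ≤ 253,955,520. (The bound is loose by a factor of 7! = 5,040: C(19,7) = 253,955,520/5,040 = 50,388.)

Answer: 253,955,520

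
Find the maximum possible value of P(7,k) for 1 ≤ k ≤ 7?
5,040
P(7,k) increases in k, so maximum at k = 7: 7! = 5,040.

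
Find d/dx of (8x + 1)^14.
112(8x + 1)^13

Solution: Chain rule: 14(8x+1)^{13} × 8 = 112(8x+1)^{13}.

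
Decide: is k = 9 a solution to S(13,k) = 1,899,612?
No

Reasoning: S(13,9) = 9·S(12,9) + S(12,8) = 9·22,275 + 159,027 = 359,502, which does not equal 1,899,612.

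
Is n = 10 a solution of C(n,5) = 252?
Yes

Solution: C(10,5) = 10·9·8·7·6/5! = 30,240/120 = 252, which equals 252.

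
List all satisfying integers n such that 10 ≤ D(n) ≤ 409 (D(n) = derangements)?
5, 6

Using D(n) = (n−1)[D(n−1) + D(n−2)] with D(1)=0, D(2)=1: D(4)=9; D(5)=44; D(6)=265; D(7)=1,854. So valid n = 5, 6.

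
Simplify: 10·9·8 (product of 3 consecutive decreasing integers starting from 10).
This is P(10,3) = 10!/(7)! = 720.
Final answer: 720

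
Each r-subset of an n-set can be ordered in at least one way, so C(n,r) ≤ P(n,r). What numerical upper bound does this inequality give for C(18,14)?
P(18,14) = 18·17·16·15·14·13·12·11·10·9·8·7·6·5 = 266,765,571,072,000, so C(18,14) ≤ 266,765,571,072,000. (The bound is loose by a factor of 14! = 87,178,291,200: C(18,14) = 266,765,571,072,000/87,178,291,200 = 3,060.)
Final answer: 266,765,571,072,000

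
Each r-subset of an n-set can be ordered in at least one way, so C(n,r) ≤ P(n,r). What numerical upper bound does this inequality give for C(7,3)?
210

P(7,3) = 7·6·5 = 210, so C(7,3) ≤ 210. (The bound is loose by a factor of 3! = 6: C(7,3) = 210/6 = 35.)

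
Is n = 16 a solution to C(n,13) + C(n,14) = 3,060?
No

Solution: C(16,13) + C(16,14) = 560 + 120 = 680, which does not equal 3,060.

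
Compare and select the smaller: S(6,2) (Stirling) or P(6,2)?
S(6,2) = 2·S(5,2) + S(5,1) = 2·15 + 1 = 31; P(6,2) = 30.
Final answer: P(6,2)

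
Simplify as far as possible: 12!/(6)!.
665,280

Explanation: This equals 12×11×...×7 = 665,280.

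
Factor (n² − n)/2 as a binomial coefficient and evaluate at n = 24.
C(n,2); C(24,2) = 276

Reasoning: (n² − n)/2 = n(n−1)/2 = C(n,2). At n = 24: C(24,2) = 276.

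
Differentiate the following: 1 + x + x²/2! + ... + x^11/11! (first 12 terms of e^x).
1 + x + x²/2! + ... + x^10/10!

Solution: Differentiating term by term gives the first 11 terms of e^x.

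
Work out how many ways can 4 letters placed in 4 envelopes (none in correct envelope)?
9
Using D(n) = (n-1)[D(n-1) + D(n-2)]:
D(4) = (4-1) × [D(3) + D(2)]
      = 3 × [2 + 1]
      = 3 × 3
      = 9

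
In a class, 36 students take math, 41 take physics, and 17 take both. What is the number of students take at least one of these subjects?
60

Working:
|A∪B| = |A|+|B|-|A∩B| = 36+41-17 = 60.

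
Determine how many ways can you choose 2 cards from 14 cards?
C(14,2) = 14! / (2! × (14-2)!)
         = 14! / (2! × 12!)
         = 91
Final answer: 91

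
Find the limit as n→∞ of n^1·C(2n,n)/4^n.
C(2n,n) ~ 4^n/√(πn), so n^1·C(2n,n)/4^n ~ n^(1 − 1/2)/√π → ∞.
Final answer: ∞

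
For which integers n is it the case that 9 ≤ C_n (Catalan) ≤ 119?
4, 5

Solution: C_3=5; C_4=14; C_5=42; C_6=132. So valid n = 4, 5.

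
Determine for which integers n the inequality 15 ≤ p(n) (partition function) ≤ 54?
Tabulating p(n) via p(n) = p(n−1) + p(n−2) − p(n−5) − p(n−7) + …: p(6)=11; p(7)=15; p(8)=22; p(9)=30; p(10)=42; p(11)=56. So valid n = 7, 8, 9, 10.

Answer: 7, 8, 9, 10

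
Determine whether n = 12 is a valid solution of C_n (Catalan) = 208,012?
Yes

Reasoning: C_12 = C(24,12)/(12+1) = 2,704,156/13 = 208,012, which equals 208,012.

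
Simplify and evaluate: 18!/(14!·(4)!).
3,060

Explanation: This is C(18,14) = 3,060.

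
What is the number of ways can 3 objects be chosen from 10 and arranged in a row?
720
P(10,3) = 10!/(10-3)! = 720.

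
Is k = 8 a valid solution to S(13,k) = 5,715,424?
No

Working:
S(13,8) = 8·S(12,8) + S(12,7) = 8·159,027 + 627,396 = 1,899,612, which does not equal 5,715,424.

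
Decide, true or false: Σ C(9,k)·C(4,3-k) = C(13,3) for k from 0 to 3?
Vandermonde's identity gives C(13,3) = 286; RHS C(13,3) = 286.

Answer: True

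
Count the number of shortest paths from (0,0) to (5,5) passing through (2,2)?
120

Explanation: To (2,2): C(4,2)=6. From there: C(6,3)=20. Total: 120.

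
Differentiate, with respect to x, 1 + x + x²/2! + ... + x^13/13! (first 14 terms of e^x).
1 + x + x²/2! + ... + x^12/12!

Differentiating term by term gives the first 13 terms of e^x.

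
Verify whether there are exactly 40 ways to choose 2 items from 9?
C(9,2) = 36 ≠ 40.
Final answer: False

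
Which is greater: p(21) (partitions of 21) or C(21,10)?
C(21,10)

Explanation: Pentagonal recurrence p(n) = p(n−1) + p(n−2) − p(n−5) − p(n−7) + …: p(21) = p(20) + p(19) − p(16) − p(14) + p(9) + p(6) = 627 + 490 − 231 − 135 + 30 + 11 = 792; C(21,10) = 352,716.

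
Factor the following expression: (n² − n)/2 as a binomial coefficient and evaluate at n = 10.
C(n,2); C(10,2) = 45

Reasoning: (n² − n)/2 = n(n−1)/2 = C(n,2). At n = 10: C(10,2) = 45.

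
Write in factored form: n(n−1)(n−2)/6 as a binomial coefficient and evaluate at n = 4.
C(n,3); C(4,3) = 4

Explanation: n(n−1)(n−2)/6 = n!/(3!(n−3)!) = C(n,3). At n = 4: C(4,3) = 4.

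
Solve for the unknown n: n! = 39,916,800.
11

n! is strictly increasing. 9! = 362,880, 10! = 3,628,800, 11! = 39,916,800 ✓. So n = 11.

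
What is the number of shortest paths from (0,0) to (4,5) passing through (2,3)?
To (2,3): C(5,2)=10. From there: C(4,2)=6. Total: 60.

Answer: 60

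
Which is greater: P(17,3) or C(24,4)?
C(24,4)

Working:
P(17,3)=4,080, C(24,4)=10,626.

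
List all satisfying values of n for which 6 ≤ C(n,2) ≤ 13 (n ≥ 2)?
4, 5
C(3,2)=3; C(4,2)=6; C(5,2)=10; C(6,2)=15. So valid n = 4, 5.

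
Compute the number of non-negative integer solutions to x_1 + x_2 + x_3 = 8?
C(8+3-1, 3-1) = 45.

Answer: 45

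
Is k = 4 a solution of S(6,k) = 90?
S(6,4) = 4·S(5,4) + S(5,3) = 4·10 + 25 = 65, which does not equal 90.

Answer: No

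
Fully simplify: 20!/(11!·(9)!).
167,960

Working:
This is C(20,11) = 167,960.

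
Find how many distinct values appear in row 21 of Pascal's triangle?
11

Working:
Row 21 has entries C(21,0)..C(21,21); by symmetry C(21,k)=C(21,21-k), giving 11 distinct values.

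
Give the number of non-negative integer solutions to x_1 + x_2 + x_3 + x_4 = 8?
165

Solution: C(8+4-1, 4-1) = 165.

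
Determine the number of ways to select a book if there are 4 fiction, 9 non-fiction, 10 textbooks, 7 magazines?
30

Solution: By the addition principle: 4 + 9 + 10 + 7 = 30.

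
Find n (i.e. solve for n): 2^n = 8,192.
8,192 = 1,024 × 8 = 2^10 × 2^3 = 2^13, so n = 13.
Final answer: 13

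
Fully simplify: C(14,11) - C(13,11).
286

Solution: C(14,11) - C(13,11) = C(13,10) = 286.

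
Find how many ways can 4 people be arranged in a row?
24

Arrangements of 4 distinct objects: 4! = 24.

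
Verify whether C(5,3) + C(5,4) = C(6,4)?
Pascal's identity: LHS = 10 + 5 = 15; RHS = C(6,4) = 15. Both sides agree, so the statement holds.
Final answer: True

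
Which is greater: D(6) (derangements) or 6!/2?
6!/2

Reasoning: D(6) = (6-1)·[D(5) + D(4)] = 5·[44 + 9] = 265; 6!/2 = 720/2 = 360.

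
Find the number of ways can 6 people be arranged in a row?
720

Solution: Arrangements of 6 distinct objects: 6! = 720.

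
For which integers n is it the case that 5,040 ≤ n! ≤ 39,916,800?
n! is strictly increasing; 7! = 5,040 and 11! = 39,916,800, so valid n = 7, 8, 9, 10, 11.

Answer: 7, 8, 9, 10, 11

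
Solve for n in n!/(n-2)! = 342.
19

Reasoning: n!/(n-2)! = n×(n-1), a product of 2 consecutive integers ≈ (n−0.5)^2. 342^(1/2) + 0.5 ≈ 19.0; check n = 19: 19×18 = 342 ✓. So n = 19.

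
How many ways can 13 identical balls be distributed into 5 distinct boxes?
2,380

C(13+5-1, 5-1) = C(17, 4) = 2,380.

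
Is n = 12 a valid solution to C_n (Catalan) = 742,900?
No

Solution: C_12 = C(24,12)/(12+1) = 2,704,156/13 = 208,012, which does not equal 742,900.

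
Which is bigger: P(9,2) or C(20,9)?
C(20,9)

P(9,2)=72, C(20,9)=167,960.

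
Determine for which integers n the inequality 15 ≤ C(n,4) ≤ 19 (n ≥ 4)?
6

Explanation: C(5,4)=5; C(6,4)=15; C(7,4)=35. So valid n = 6.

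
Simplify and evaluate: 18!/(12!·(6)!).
18,564

This is C(18,12) = 18,564.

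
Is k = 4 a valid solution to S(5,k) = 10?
Yes

S(5,4) = 4·S(4,4) + S(4,3) = 4·1 + 6 = 10, which equals 10.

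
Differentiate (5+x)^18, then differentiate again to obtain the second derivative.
First derivative: 18(5+x)^{17}. Second derivative: 18·17·(5+x)^{16} = 306(5+x)^{16}.

Answer: 306(5+x)^16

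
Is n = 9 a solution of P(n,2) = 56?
No
P(9,2) = 9·8 = 72, which does not equal 56.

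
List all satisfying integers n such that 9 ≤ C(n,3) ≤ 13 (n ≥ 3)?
C(4,3)=4; C(5,3)=10; C(6,3)=20. So valid n = 5.

Answer: 5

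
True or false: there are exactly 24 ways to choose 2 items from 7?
False

Working:
C(7,2) = 21 ≠ 24.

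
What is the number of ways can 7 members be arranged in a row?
Arrangements of 7 distinct objects: 7! = 5,040.
Final answer: 5,040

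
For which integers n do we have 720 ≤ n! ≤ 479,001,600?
6, 7, 8, 9, 10, 11, 12

Explanation: n! is strictly increasing; 6! = 720 and 12! = 479,001,600, so valid n = 6, 7, 8, 9, 10, 11, 12.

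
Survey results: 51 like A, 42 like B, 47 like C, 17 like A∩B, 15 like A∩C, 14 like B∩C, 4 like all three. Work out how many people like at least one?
98

Working:
|A∪B∪C| = 51+42+47-17-15-14+4 = 98.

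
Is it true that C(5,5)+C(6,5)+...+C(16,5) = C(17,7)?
False

Explanation: Hockey stick identity gives Σ = C(17,6) = 12,376; RHS C(17,7) = 19,448.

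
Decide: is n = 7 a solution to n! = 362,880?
No

7! = 7·6! = 7·720 = 5,040, which does not equal 362,880.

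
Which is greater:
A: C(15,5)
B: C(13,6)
A

Explanation: A=C(15,5)=3,003, B=C(13,6)=1,716.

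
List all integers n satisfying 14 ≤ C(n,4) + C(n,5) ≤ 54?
C(5,4)+C(5,5)=6; C(6,4)+C(6,5)=21; C(7,4)+C(7,5)=56. So valid n = 6.

Answer: 6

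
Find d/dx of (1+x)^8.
Using the power rule: d/dx (1+x)^8 = 8(1+x)^{7}.
Final answer: 8(1+x)^7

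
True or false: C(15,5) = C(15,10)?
True

C(15,5) = C(15,15-5) by the symmetry property; both equal 3,003.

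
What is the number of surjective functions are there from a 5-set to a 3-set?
Onto functions = 3! × S(5,3)
First compute S(5,3) via recurrence:
Using the Stirling recurrence: S(n,k) = k·S(n-1,k) + S(n-1,k-1)
S(5,3) = 3·S(4,3) + S(4,2)
         = 3·6 + 7
         = 18 + 7
         = 25
Then: 6 × 25 = 150

Answer: 150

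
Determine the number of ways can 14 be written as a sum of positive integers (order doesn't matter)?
135

Explanation: Pentagonal recurrence p(n) = p(n−1) + p(n−2) − p(n−5) − p(n−7) + …: p(14) = p(13) + p(12) − p(9) − p(7) + p(2) = 101 + 77 − 30 − 15 + 2 = 135.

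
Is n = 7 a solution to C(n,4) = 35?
Yes

Reasoning: C(7,4) = 7·6·5·4/4! = 840/24 = 35, which equals 35.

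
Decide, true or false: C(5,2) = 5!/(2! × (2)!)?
False
The correct denominator is 2!×3!, giving C(5,2) = 10; the stated RHS is 5!/(2!×2!) = 30 ≠ 10, so the statement does not hold.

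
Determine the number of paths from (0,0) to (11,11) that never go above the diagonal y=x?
58,786

Working:
Counted by the Catalan number C_11: C_11 = C(22,11)/(11+1) = 705,432/12 = 58,786.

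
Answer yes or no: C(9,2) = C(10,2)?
No

Reasoning: LHS = C(9,2) = 36; RHS = C(10,2) = 45. 36 ≠ 45, so the statement does not hold.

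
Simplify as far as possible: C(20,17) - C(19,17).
C(20,17) - C(19,17) = C(19,16) = 969.

Answer: 969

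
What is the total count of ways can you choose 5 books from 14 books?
2,002

Working:
C(14,5) = 14! / (5! × (14-5)!)
         = 14! / (5! × 9!)
         = 2,002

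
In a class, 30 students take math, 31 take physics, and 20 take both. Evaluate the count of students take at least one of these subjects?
41

Working:
|A∪B| = |A|+|B|-|A∩B| = 30+31-20 = 41.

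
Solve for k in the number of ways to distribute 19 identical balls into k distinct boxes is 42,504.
6
Stars and bars: the count is C(19+k−1, k−1), increasing in k. k=4: C(22,3) = 1,540, k=5: C(23,4) = 8,855, k=6: C(24,5) = 42,504 ✓. So k = 6.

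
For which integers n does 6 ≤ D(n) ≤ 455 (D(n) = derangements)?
4, 5, 6

Solution: Using D(n) = (n−1)[D(n−1) + D(n−2)] with D(1)=0, D(2)=1: D(3)=2; D(4)=9; D(5)=44; D(6)=265; D(7)=1,854. So valid n = 4, 5, 6.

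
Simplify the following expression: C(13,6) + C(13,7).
3,432

Explanation: By Pascal's identity: C(14,7) = 3,432.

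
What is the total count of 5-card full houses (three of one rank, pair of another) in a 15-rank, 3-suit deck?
630

Reasoning: Triple rank: 15. Triple suits: C(3,3)=1. Pair rank: 14. Pair suits: C(3,2)=3. Total: 630.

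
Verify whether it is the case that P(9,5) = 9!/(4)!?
True

Explanation: Permutation formula P(n,k) = n!/(n-k)!: 9!/4! = 362,880/24 = 15,120 = P(9,5). The statement holds.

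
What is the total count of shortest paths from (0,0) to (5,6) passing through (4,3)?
140

Working:
To (4,3): C(7,4)=35. From there: C(4,1)=4. Total: 140.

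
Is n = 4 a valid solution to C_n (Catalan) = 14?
Yes

Solution: C_4 = C(8,4)/(4+1) = 70/5 = 14, which equals 14.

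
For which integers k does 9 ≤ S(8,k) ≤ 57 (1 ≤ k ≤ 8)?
S(8,1)=1; S(8,2)=127; S(8,3)=966; S(8,4)=1,701; S(8,5)=1,050; S(8,6)=266; S(8,7)=28; S(8,8)=1. So valid k = 7.

Answer: 7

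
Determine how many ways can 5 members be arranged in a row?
120

Explanation: Arrangements of 5 distinct objects: 5! = 120.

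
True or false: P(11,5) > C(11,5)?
True

Reasoning: P(11,5) = 55,440 and C(11,5) = 462; P(n,r) = r! × C(n,r) so P > C whenever r ≥ 2.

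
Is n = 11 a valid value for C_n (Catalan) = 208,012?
C_11 = C(22,11)/(11+1) = 705,432/12 = 58,786, which does not equal 208,012.

Answer: No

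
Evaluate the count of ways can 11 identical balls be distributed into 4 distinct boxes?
C(11+4-1, 4-1) = C(14, 3) = 364.
Final answer: 364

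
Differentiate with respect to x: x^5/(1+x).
(5x^4(1+x) - x^5)/(1+x)²
Quotient rule: [5x^{4}(1+x) - x^5]/(1+x)².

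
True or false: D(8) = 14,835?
False

Reasoning: Derangements of 8 elements: D(8) = (8-1)·[D(7) + D(6)] = 7·[1,854 + 265] = 14,833.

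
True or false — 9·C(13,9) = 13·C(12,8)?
True

Reasoning: Absorption identity k·C(n,k) = n·C(n-1,k-1). LHS = 9·715 = 6,435; RHS = 13·495 = 6,435.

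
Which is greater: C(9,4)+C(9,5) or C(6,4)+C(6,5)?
C(9,4)+C(9,5)

Reasoning: First=252, Second=21.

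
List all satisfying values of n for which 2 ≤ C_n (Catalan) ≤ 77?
2, 3, 4, 5

Reasoning: C_1=1; C_2=2; C_3=5; C_4=14; C_5=42; C_6=132. So valid n = 2, 3, 4, 5.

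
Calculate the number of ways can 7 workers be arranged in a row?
5,040

Explanation: Arrangements of 7 distinct objects: 7! = 5,040.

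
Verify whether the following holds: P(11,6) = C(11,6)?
False

Solution: P(11,6) = 332,640 but C(11,6) = 462; they differ by a factor of 6! = 720, so the statement does not hold.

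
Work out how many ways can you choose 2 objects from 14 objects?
C(14,2) = 14! / (2! × (14-2)!)
         = 14! / (2! × 12!)
         = 91

Answer: 91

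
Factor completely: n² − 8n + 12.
(n − 2)(n − 6)

Reasoning: Seek roots whose sum is 8 and product is 12: (2, 6). So n² − 8n + 12 = (n − 2)(n − 6).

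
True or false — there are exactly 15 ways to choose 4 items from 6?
True

C(6,4) = 15.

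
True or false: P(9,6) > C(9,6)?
True

Solution: P(9,6) = 60,480 and C(9,6) = 84; P(n,r) = r! × C(n,r) so P > C whenever r ≥ 2.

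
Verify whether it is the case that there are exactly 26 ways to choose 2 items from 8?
False

Reasoning: C(8,2) = 28 ≠ 26.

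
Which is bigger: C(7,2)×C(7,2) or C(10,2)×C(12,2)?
C(7,2)×C(7,2)=441, C(10,2)×C(12,2)=2,970.

Answer: C(10,2)×C(12,2)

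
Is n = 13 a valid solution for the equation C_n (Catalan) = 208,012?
No

Working:
C_13 = C(26,13)/(13+1) = 10,400,600/14 = 742,900, which does not equal 208,012.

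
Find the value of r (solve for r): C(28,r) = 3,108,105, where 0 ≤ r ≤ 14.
8

Working:
C(28,r) is increasing for 0 ≤ r ≤ 14. Stepping up (C(28,r+1) = C(28,r)·(28−r)/(r+1)): C(28,1) = 28, C(28,2) = 378, C(28,3) = 3,276, C(28,4) = 20,475, C(28,5) = 98,280, C(28,6) = 376,740, C(28,7) = 1,184,040, C(28,8) = 3,108,105 ✓. So r = 8.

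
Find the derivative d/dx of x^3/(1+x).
Quotient rule: [3x^{2}(1+x) - x^3]/(1+x)².

Answer: (3x^2(1+x) - x^3)/(1+x)²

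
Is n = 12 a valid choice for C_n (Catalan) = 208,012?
Yes

Reasoning: C_12 = C(24,12)/(12+1) = 2,704,156/13 = 208,012, which equals 208,012.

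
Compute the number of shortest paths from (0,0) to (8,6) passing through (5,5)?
1,008

Working:
To (5,5): C(10,5)=252. From there: C(4,3)=4. Total: 1,008.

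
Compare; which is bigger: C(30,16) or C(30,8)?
C(30,16)

Working:
C(30,16)=145,422,675, C(30,8)=5,852,925.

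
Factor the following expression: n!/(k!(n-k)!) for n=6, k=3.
C(6,3) = 20

This is the binomial coefficient C(6,3) = 20.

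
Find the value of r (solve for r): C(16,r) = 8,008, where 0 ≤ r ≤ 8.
C(16,r) is increasing for 0 ≤ r ≤ 8. Stepping up (C(16,r+1) = C(16,r)·(16−r)/(r+1)): C(16,1) = 16, C(16,2) = 120, C(16,3) = 560, C(16,4) = 1,820, C(16,5) = 4,368, C(16,6) = 8,008 ✓. So r = 6.

Answer: 6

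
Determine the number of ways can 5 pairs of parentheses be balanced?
42

Solution: Using the Catalan number formula: C_n = C(2n, n) / (n+1)
C_5 = C(10, 5) / (5+1)
     = 252 / 6
     = 42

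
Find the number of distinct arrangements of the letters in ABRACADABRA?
Word has 11 letters (A=5, B=2, R=2, C=1, D=1). Arrangements: 11!/Π(k!) = 83,160.
Final answer: 83,160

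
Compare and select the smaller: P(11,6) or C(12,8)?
C(12,8)

Explanation: P(11,6)=332,640, C(12,8)=495.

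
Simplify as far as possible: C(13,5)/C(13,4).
9/5

Reasoning: C(n,k+1)/C(n,k) = (n−k)/(k+1). Here (13−4)/(4+1) = 9/5 = 9/5.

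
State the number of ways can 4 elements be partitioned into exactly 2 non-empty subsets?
7

Explanation: This equals S(4,2), the Stirling number of the 2nd kind.
Using the Stirling recurrence: S(n,k) = k·S(n-1,k) + S(n-1,k-1)
S(4,2) = 2·S(3,2) + S(3,1)
         = 2·3 + 1
         = 6 + 1
         = 7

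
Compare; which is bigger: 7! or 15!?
15!

Working:
7!=5,040, 15!=1,307,674,368,000. 15! > 7!.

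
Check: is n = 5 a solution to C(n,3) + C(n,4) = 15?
Yes
C(5,3) + C(5,4) = 10 + 5 = 15, which equals 15.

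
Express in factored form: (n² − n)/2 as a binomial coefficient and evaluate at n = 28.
(n² − n)/2 = n(n−1)/2 = C(n,2). At n = 28: C(28,2) = 378.

Answer: C(n,2); C(28,2) = 378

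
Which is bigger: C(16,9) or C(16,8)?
C(16,9)=11,440, C(16,8)=12,870.

Answer: C(16,8)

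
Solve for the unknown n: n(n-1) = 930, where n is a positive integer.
31

n² − n − 930 = 0, so n = (1 ± √(1 + 4·930))/2 = (1 ± √3,721)/2 = (1 ± 61)/2, i.e. n = 31 or n = -30. Taking the positive root, n = 31 (check: 31×30 = 930).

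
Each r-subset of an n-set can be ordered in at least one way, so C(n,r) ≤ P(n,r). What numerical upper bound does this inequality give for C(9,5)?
15,120

Solution: P(9,5) = 9·8·7·6·5 = 15,120, so C(9,5) ≤ 15,120. (The bound is loose by a factor of 5! = 120: C(9,5) = 15,120/120 = 126.)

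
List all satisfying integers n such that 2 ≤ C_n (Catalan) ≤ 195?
C_1=1; C_2=2; C_3=5; C_4=14; C_5=42; C_6=132; C_7=429. So valid n = 2, 3, 4, 5, 6.

Answer: 2, 3, 4, 5, 6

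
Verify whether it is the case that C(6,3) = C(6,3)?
True

Reasoning: Symmetry C(n,k) = C(n,n-k): C(6,3) = 20 and C(6,3) = 20. Both sides agree, so the statement holds.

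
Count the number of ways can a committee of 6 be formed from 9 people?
C(9,6) = 9! / (6! × (9-6)!)
         = 9! / (6! × 3!)
         = 84
Final answer: 84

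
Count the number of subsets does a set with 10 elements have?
Each element can be included or excluded: 2^10 = 1,024.

Answer: 1,024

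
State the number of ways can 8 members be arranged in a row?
40,320

Explanation: Arrangements of 8 distinct objects: 8! = 40,320.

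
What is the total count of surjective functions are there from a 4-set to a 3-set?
36

Solution: Onto functions = 3! × S(4,3)
First compute S(4,3) via recurrence:
Using the Stirling recurrence: S(n,k) = k·S(n-1,k) + S(n-1,k-1)
S(4,3) = 3·S(3,3) + S(3,2)
         = 3·1 + 3
         = 3 + 3
         = 6
Then: 6 × 6 = 36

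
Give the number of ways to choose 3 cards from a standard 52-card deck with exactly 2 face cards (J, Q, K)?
12 face cards and 40 non-face cards: C(12,2) × C(40,1) = 66 × 40 = 2,640.
Final answer: 2,640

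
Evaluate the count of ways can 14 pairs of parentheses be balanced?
2,674,440

Explanation: Using the Catalan number formula: C_n = C(2n, n) / (n+1)
C_14 = C(28, 14) / (14+1)
     = 40116600 / 15
     = 2,674,440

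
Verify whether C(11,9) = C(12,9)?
False

LHS = C(11,9) = 55; RHS = C(12,9) = 220. 55 ≠ 220, so the statement does not hold.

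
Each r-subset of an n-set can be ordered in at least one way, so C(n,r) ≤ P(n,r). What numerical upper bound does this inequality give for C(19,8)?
3,047,466,240

Working:
P(19,8) = 19·18·17·16·15·14·13·12 = 3,047,466,240, so C(19,8) ≤ 3,047,466,240. (The bound is loose by a factor of 8! = 40,320: C(19,8) = 3,047,466,240/40,320 = 75,582.)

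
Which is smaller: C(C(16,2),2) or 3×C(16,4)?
3×C(16,4)

Reasoning: C(C(16,2),2)=7,140, 3×C(16,4)=5,460.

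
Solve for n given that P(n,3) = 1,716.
13
P(n,3) = n(n−1)(n−2) is increasing in n; n(n−1)(n−2) ≈ (n−1)^3 = 1,716 gives n ≈ 13.0. Check: P(11,3) = 990, P(12,3) = 1,320, P(13,3) = 1,716 ✓. So n = 13.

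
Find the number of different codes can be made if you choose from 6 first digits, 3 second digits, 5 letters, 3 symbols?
270
By the multiplication principle: 6 × 3 × 5 × 3 = 270.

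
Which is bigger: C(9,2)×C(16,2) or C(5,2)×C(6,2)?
C(9,2)×C(16,2)=4,320, C(5,2)×C(6,2)=150.
Final answer: C(9,2)×C(16,2)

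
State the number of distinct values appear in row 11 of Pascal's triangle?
6

Explanation: Row 11 has entries C(11,0)..C(11,11); by symmetry C(11,k)=C(11,11-k), giving 6 distinct values.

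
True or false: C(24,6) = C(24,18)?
C(24,6) = C(24,24-6) by the symmetry property; both equal 134,596.
Final answer: True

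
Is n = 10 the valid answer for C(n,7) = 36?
No

Explanation: C(10,7) = 10·9·8·7·6·5·4/7! = 604,800/5,040 = 120, which does not equal 36.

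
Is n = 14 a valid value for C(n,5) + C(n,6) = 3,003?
C(14,5) + C(14,6) = 2,002 + 3,003 = 5,005, which does not equal 3,003.

Answer: No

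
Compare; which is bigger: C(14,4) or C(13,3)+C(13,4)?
Equal
By Pascal's identity: C(14,4) = C(13,3)+C(13,4) = 1,001. Equal.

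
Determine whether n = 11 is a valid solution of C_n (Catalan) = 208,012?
No

Reasoning: C_11 = C(22,11)/(11+1) = 705,432/12 = 58,786, which does not equal 208,012.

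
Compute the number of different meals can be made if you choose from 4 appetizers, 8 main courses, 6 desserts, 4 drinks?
768

Explanation: By the multiplication principle: 4 × 8 × 6 × 4 = 768.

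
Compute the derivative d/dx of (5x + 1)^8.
Chain rule: 8(5x+1)^{7} × 5 = 40(5x+1)^{7}.

Answer: 40(5x + 1)^7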